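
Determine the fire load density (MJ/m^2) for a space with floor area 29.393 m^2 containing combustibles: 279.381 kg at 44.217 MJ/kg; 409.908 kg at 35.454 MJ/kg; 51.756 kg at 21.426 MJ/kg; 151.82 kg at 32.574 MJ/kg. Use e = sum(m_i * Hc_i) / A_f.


Total energy = 279.381*44.217 + 409.908*35.454 + 51.756*21.426 + 151.82*32.574
= 12353.39 + 14532.88 + 1108.924 + 4945.385
= 32940.58 MJ
e = 32940.58 / 29.393 = 1120.7 MJ/m^2

1120.7 MJ/m^2


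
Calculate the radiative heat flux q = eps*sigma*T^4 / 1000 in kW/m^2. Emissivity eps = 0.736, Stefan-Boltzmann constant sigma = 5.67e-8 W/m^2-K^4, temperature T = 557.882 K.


T^4 = 9.6866e+10
q = 0.736 * 5.67e-8 * 9.6866e+10 / 1000 = 4.0423 kW/m^2

4.0423 kW/m^2


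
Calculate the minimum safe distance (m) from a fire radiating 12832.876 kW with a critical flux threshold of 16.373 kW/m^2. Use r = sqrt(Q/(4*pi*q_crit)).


4*pi*q_crit = 205.75
Q/(4*pi*q_crit) = 62.371
r = sqrt(62.371) = 7.8976 m

7.8976 m


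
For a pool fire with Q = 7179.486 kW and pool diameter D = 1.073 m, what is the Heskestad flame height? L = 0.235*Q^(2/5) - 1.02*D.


Q^(2/5) = 34.869
0.235 * Q^(2/5) = 8.1942
1.02 * D = 1.0945
L = 7.0997 m

7.0997 m


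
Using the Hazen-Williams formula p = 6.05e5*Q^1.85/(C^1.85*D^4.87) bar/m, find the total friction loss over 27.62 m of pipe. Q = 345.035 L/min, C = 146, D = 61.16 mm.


Q^1.85 = 49550
C^1.85 = 10094
D^4.87 = 5.0130e+08
p/m = 0.0059245 bar/m
p_total = 0.0059245 * 27.62 = 0.16364 bar

0.16364 bar


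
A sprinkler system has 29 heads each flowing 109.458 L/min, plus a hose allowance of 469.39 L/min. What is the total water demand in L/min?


Sprinkler demand = 29 * 109.458 = 3174.282 L/min
Total = 3174.282 + 469.39 = 3643.672 L/min

3643.672 L/min


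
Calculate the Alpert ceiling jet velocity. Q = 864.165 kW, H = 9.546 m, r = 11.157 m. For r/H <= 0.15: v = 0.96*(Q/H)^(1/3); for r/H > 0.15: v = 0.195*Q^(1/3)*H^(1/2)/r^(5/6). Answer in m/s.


r/H = 11.157 / 9.546 = 1.1688
r/H > 0.15, so v = 0.195*Q^(1/3)*H^(1/2)/r^(5/6)
Q^(1/3) = 9.5250
H^(1/2) = 3.0897
r^(5/6) = 7.4637
v = 0.195 * 9.5250 * 3.0897 / 7.4637 = 0.76887 m/s

0.76887 m/s


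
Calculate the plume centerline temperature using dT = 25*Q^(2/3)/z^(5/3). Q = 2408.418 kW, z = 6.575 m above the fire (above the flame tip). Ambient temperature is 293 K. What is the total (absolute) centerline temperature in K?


Q^(2/3) = 179.68
z^(5/3) = 23.076
dT = 25 * 179.68 / 23.076 = 194.66 K
T = 293 + 194.66 = 487.66 K

487.66 K


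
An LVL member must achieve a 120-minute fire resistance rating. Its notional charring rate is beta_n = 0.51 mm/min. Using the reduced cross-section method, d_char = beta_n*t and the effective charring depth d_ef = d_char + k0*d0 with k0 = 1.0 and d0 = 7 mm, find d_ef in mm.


d_char = 0.51 * 120 = 61.2 mm
d_ef = 61.2 + 1.0*7 = 68.2 mm

68.2 mm


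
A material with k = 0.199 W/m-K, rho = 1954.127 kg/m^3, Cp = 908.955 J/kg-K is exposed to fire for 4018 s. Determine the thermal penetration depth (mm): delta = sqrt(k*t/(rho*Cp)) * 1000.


alpha = 0.199 / (1954.127 * 908.955) = 1.1204e-07 m^2/s
alpha * t = 0.00045016
delta = sqrt(0.00045016) * 1000 = 21.217 mm

21.217 mm


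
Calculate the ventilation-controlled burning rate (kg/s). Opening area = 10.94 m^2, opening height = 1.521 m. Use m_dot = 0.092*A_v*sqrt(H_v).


sqrt(H_v) = 1.2333
m_dot = 0.092 * 10.94 * 1.2333 = 1.2413 kg/s

1.2413 kg/s


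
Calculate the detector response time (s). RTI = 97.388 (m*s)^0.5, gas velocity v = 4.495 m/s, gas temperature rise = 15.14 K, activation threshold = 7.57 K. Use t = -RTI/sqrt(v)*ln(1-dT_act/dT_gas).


dT_act/dT_gas = 0.5
ln(1 - 0.5) = -0.69315
t = -97.388 / sqrt(4.495) * -0.69315 = 31.839 s

31.839 s


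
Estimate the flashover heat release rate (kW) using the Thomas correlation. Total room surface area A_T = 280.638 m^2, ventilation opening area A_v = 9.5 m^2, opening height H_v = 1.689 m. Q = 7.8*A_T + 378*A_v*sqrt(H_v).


7.8*A_T = 2189.0
sqrt(H_v) = 1.2996
378*A_v*sqrt(H_v) = 4666.9
Q = 2189.0 + 4666.9 = 6855.9 kW

6855.9 kW


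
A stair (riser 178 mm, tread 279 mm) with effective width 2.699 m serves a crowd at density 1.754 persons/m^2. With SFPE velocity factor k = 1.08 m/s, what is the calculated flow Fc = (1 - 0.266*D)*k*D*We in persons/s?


1 - 0.266*D = 1 - 0.266*1.754 = 0.53344
Fs = 0.53344 * 1.08 * 1.754 = 1.0105 persons/(s*m)
Fc = 1.0105 * 2.699 = 2.7273 persons/s

2.7273 persons/s


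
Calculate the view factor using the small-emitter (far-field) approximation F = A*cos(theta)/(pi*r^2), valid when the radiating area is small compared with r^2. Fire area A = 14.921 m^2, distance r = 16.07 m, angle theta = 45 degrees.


cos(45 deg) = 0.70711
pi*r^2 = 811.30
F = 14.921 * 0.70711 / 811.30 = 0.013005

0.013005


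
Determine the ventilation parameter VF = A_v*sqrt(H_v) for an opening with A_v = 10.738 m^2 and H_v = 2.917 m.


sqrt(H_v) = 1.7079
VF = 10.738 * 1.7079 = 18.340 m^(5/2)

18.340 m^(5/2)


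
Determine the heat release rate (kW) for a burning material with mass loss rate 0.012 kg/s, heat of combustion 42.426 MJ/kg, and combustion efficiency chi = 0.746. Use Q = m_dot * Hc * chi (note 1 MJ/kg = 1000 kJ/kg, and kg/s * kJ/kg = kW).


Hc = 42.426 MJ/kg = 42.426 * 1000 kJ/kg = 42426 kJ/kg
Q = 0.012 kg/s * 42426 kJ/kg * 0.746 = 379.80 kW

379.80 kW


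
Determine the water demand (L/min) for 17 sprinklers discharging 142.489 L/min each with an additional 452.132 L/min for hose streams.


Sprinkler demand = 17 * 142.489 = 2422.313 L/min
Total = 2422.313 + 452.132 = 2874.445 L/min

2874.445 L/min


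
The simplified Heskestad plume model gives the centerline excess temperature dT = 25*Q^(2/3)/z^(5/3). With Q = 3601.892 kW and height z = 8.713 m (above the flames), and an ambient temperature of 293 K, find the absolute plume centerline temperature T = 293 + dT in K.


Q^(2/3) = 234.97
z^(5/3) = 36.893
dT = 25 * 234.97 / 36.893 = 159.23 K
T = 293 + 159.23 = 452.23 K

452.23 K


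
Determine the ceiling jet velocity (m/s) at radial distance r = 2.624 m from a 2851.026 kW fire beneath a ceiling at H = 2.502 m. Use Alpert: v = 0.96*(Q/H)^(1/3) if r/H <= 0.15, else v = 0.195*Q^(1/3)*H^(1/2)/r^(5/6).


r/H = 2.624 / 2.502 = 1.0488
r/H > 0.15, so v = 0.195*Q^(1/3)*H^(1/2)/r^(5/6)
Q^(1/3) = 14.180
H^(1/2) = 1.5818
r^(5/6) = 2.2343
v = 0.195 * 14.180 * 1.5818 / 2.2343 = 1.9575 m/s

1.9575 m/s


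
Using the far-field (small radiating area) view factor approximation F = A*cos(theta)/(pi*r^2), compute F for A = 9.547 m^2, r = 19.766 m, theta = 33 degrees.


cos(33 deg) = 0.83867
pi*r^2 = 1227.4
F = 9.547 * 0.83867 / 1227.4 = 0.0065234

0.0065234


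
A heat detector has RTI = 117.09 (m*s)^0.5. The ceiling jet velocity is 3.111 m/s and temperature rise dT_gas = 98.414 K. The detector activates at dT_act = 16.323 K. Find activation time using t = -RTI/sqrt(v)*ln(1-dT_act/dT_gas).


dT_act/dT_gas = 0.16586
ln(1 - 0.16586) = -0.18135
t = -117.09 / sqrt(3.111) * -0.18135 = 12.039 s

12.039 s


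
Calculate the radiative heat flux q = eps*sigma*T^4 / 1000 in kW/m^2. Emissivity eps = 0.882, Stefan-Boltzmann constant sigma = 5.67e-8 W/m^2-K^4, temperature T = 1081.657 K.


T^4 = 1.3689e+12
q = 0.882 * 5.67e-8 * 1.3689e+12 / 1000 = 68.456 kW/m^2

68.456 kW/m^2


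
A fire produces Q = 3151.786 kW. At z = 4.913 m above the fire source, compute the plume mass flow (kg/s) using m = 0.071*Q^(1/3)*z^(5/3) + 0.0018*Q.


Q^(1/3) = 14.662
z^(5/3) = 14.199
First term = 0.071 * 14.662 * 14.199 = 14.780
Second term = 0.0018 * 3151.786 = 5.6732
m = 20.454 kg/s

20.454 kg/s


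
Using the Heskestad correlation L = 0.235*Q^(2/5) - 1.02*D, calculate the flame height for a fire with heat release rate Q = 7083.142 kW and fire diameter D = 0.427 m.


Q^(2/5) = 34.681
0.235 * Q^(2/5) = 8.1500
1.02 * D = 0.43554
L = 7.7145 m

7.7145 m


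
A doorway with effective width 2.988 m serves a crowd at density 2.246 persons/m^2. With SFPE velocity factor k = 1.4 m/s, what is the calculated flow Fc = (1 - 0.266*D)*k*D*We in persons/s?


1 - 0.266*D = 1 - 0.266*2.246 = 0.40256
Fs = 0.40256 * 1.4 * 2.246 = 1.2658 persons/(s*m)
Fc = 1.2658 * 2.988 = 3.7823 persons/s

3.7823 persons/s


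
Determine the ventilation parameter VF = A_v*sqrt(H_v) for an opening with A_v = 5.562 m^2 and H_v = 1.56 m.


sqrt(H_v) = 1.2490
VF = 5.562 * 1.2490 = 6.9469 m^(5/2)

6.9469 m^(5/2)


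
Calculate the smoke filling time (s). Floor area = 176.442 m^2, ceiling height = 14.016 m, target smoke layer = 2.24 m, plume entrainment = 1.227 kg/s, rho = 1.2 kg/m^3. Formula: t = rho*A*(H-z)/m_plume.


H - z = 11.776 m
t = 1.2 * 176.442 * 11.776 / 1.227 = 2032.1 s

2032.1 s


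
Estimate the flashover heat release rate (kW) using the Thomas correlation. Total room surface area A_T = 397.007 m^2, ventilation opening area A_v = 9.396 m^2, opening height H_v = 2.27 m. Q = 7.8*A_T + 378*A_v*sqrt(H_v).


7.8*A_T = 3096.7
sqrt(H_v) = 1.5067
378*A_v*sqrt(H_v) = 5351.2
Q = 3096.7 + 5351.2 = 8447.8 kW

8447.8 kW


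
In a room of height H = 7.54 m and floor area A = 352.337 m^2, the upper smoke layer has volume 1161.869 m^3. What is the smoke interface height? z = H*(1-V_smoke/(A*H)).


V/(A*H) = 0.43735
1 - 0.43735 = 0.56265
z = 7.54 * 0.56265 = 4.2424 m

4.2424 m


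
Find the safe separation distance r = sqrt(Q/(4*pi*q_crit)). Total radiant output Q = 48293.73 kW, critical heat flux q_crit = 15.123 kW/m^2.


4*pi*q_crit = 190.04
Q/(4*pi*q_crit) = 254.12
r = sqrt(254.12) = 15.941 m

15.941 m


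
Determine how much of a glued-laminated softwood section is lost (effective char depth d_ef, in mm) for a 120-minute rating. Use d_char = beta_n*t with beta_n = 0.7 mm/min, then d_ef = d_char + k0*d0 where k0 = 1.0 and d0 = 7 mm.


d_char = 0.7 * 120 = 84 mm
d_ef = 84 + 1.0*7 = 91 mm

91 mm


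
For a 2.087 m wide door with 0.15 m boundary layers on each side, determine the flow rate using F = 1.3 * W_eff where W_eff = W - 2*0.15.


W_eff = 2.087 - 0.30 = 1.787 m
F = 1.3 * 1.787 = 2.3231 persons/s

2.3231 persons/s


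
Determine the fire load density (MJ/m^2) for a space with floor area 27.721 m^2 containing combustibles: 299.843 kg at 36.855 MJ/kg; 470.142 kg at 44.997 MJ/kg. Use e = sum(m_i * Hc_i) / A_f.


Total energy = 299.843*36.855 + 470.142*44.997
= 11050.71 + 21154.98
= 32205.69 MJ
e = 32205.69 / 27.721 = 1161.8 MJ/m^2

1161.8 MJ/m^2


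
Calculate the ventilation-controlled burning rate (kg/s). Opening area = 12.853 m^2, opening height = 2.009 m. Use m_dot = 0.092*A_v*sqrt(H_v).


sqrt(H_v) = 1.4174
m_dot = 0.092 * 12.853 * 1.4174 = 1.6760 kg/s

1.6760 kg/s


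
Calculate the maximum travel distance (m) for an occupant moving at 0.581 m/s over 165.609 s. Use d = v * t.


d = 0.581 * 165.609 = 96.219 m

96.219 m


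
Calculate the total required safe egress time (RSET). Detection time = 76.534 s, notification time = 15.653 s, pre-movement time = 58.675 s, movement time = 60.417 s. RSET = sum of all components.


Total = 76.534 + 15.653 + 58.675 + 60.417 = 211.279 s

211.279 s


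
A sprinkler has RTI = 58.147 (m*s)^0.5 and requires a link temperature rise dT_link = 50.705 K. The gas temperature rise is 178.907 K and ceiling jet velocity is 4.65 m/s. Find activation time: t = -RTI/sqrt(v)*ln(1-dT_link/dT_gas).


dT_link/dT_gas = 0.28342
ln(1 - 0.28342) = -0.33326
t = -58.147 / sqrt(4.65) * -0.33326 = 8.9863 s

8.9863 s


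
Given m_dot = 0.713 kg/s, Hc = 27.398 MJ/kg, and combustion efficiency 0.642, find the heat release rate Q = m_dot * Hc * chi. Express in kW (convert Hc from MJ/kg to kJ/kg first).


Hc = 27.398 MJ/kg = 27.398 * 1000 kJ/kg = 27398 kJ/kg
Q = 0.713 kg/s * 27398 kJ/kg * 0.642 = 12541 kW

12541 kW


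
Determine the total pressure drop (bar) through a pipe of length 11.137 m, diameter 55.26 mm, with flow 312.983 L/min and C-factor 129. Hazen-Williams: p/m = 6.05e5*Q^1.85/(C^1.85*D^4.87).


Q^1.85 = 41373
C^1.85 = 8027.7
D^4.87 = 3.0587e+08
p/m = 0.010194 bar/m
p_total = 0.010194 * 11.137 = 0.11353 bar

0.11353 bar


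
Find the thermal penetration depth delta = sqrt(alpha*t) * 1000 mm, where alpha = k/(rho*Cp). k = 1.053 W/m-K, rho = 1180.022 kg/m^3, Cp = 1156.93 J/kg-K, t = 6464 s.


alpha = 1.053 / (1180.022 * 1156.93) = 7.7131e-07 m^2/s
alpha * t = 0.0049858
delta = sqrt(0.0049858) * 1000 = 70.610 mm

70.610 mm


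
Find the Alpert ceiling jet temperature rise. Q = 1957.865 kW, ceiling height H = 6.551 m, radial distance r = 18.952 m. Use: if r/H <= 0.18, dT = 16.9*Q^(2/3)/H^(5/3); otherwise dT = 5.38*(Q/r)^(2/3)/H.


r/H = 18.952 / 6.551 = 2.8930
r/H > 0.18, so dT = 5.38*(Q/r)^(2/3)/H
Q/r = 103.31
(Q/r)^(2/3) = 22.017
dT = 5.38 * 22.017 / 6.551 = 18.081 K

18.081 K


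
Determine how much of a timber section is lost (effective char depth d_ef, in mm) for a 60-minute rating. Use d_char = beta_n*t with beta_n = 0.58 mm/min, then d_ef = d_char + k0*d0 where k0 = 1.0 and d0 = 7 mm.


d_char = 0.58 * 60 = 34.8 mm
d_ef = 34.8 + 1.0*7 = 41.8 mm

41.8 mm


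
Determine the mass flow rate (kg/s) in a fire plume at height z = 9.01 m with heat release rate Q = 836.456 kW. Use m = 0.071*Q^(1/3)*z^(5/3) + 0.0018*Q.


Q^(1/3) = 9.4221
z^(5/3) = 39.013
First term = 0.071 * 9.4221 * 39.013 = 26.098
Second term = 0.0018 * 836.456 = 1.5056
m = 27.604 kg/s

27.604 kg/s


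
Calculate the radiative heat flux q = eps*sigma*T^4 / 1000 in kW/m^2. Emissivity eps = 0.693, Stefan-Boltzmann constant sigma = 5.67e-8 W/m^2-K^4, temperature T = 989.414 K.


T^4 = 9.5832e+11
q = 0.693 * 5.67e-8 * 9.5832e+11 / 1000 = 37.656 kW/m^2

37.656 kW/m^2


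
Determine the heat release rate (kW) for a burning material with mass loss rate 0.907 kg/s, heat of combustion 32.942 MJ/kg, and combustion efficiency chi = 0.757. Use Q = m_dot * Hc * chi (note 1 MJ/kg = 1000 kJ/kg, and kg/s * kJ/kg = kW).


Hc = 32.942 MJ/kg = 32.942 * 1000 kJ/kg = 32942 kJ/kg
Q = 0.907 kg/s * 32942 kJ/kg * 0.757 = 22618 kW

22618 kW


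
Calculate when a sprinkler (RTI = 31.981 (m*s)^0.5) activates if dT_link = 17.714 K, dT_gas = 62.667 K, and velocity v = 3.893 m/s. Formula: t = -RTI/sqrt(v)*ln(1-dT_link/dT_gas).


dT_link/dT_gas = 0.28267
ln(1 - 0.28267) = -0.33222
t = -31.981 / sqrt(3.893) * -0.33222 = 5.3848 s

5.3848 s


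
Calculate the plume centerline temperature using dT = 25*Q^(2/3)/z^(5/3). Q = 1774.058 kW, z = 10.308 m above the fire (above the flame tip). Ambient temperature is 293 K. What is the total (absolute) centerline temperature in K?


Q^(2/3) = 146.55
z^(5/3) = 48.823
dT = 25 * 146.55 / 48.823 = 75.040 K
T = 293 + 75.040 = 368.04 K

368.04 K


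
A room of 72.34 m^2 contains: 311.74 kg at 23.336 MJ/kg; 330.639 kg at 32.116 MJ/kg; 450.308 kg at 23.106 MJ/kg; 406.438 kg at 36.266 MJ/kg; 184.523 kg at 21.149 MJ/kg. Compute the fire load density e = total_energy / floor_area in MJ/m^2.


Total energy = 311.74*23.336 + 330.639*32.116 + 450.308*23.106 + 406.438*36.266 + 184.523*21.149
= 7274.765 + 10618.80 + 10404.82 + 14739.88 + 3902.477
= 46940.74 MJ
e = 46940.74 / 72.34 = 648.89 MJ/m^2

648.89 MJ/m^2


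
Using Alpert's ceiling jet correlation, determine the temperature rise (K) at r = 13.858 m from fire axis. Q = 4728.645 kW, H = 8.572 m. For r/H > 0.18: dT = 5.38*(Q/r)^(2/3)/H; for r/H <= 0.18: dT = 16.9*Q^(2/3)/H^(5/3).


r/H = 13.858 / 8.572 = 1.6167
r/H > 0.18, so dT = 5.38*(Q/r)^(2/3)/H
Q/r = 341.22
(Q/r)^(2/3) = 48.830
dT = 5.38 * 48.830 / 8.572 = 30.647 K

30.647 K


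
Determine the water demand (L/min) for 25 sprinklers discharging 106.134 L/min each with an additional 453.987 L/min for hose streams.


Sprinkler demand = 25 * 106.134 = 2653.35 L/min
Total = 2653.35 + 453.987 = 3107.337 L/min

3107.337 L/min


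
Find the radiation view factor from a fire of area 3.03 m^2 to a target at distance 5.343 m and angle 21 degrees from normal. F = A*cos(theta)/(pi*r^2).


cos(21 deg) = 0.93358
pi*r^2 = 89.685
F = 3.03 * 0.93358 / 89.685 = 0.031541

0.031541


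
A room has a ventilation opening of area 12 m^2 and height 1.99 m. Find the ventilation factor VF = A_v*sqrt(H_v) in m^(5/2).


sqrt(H_v) = 1.4107
VF = 12 * 1.4107 = 16.928 m^(5/2)

16.928 m^(5/2)


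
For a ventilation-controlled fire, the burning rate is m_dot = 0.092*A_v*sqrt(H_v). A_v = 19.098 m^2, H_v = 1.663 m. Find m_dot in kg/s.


sqrt(H_v) = 1.2896
m_dot = 0.092 * 19.098 * 1.2896 = 2.2658 kg/s

2.2658 kg/s


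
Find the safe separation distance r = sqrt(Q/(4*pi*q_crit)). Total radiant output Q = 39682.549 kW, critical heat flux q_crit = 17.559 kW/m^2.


4*pi*q_crit = 220.65
Q/(4*pi*q_crit) = 179.84
r = sqrt(179.84) = 13.410 m

13.410 m


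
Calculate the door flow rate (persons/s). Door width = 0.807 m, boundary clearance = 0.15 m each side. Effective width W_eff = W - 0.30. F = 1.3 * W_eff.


W_eff = 0.807 - 0.30 = 0.507 m
F = 1.3 * 0.507 = 0.65910 persons/s

0.65910 persons/s


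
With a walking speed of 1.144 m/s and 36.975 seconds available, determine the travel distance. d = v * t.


d = 1.144 * 36.975 = 42.299 m

42.299 m


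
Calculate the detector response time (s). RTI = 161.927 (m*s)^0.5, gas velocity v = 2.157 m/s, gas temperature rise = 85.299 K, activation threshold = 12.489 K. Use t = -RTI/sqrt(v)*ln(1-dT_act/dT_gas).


dT_act/dT_gas = 0.14641
ln(1 - 0.14641) = -0.15831
t = -161.927 / sqrt(2.157) * -0.15831 = 17.454 s

17.454 s


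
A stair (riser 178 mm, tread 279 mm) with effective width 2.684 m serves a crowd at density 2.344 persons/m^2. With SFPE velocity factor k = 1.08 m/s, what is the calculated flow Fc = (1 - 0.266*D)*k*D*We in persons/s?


1 - 0.266*D = 1 - 0.266*2.344 = 0.37650
Fs = 0.37650 * 1.08 * 2.344 = 0.95311 persons/(s*m)
Fc = 0.95311 * 2.684 = 2.5581 persons/s

2.5581 persons/s


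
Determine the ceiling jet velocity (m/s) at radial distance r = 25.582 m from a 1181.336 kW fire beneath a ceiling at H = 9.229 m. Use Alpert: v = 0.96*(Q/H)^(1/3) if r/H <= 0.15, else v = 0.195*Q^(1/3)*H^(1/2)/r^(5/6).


r/H = 25.582 / 9.229 = 2.7719
r/H > 0.15, so v = 0.195*Q^(1/3)*H^(1/2)/r^(5/6)
Q^(1/3) = 10.571
H^(1/2) = 3.0379
r^(5/6) = 14.903
v = 0.195 * 10.571 * 3.0379 / 14.903 = 0.42020 m/s

0.42020 m/s


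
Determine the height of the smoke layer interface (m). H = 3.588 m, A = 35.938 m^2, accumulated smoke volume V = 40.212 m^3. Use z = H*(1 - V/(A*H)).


V/(A*H) = 0.31185
1 - 0.31185 = 0.68815
z = 3.588 * 0.68815 = 2.4691 m

2.4691 m


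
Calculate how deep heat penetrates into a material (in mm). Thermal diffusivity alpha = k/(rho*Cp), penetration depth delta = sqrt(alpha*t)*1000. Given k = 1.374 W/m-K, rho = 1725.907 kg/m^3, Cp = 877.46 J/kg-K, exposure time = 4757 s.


alpha = 1.374 / (1725.907 * 877.46) = 9.0728e-07 m^2/s
alpha * t = 0.0043159
delta = sqrt(0.0043159) * 1000 = 65.696 mm

65.696 mm


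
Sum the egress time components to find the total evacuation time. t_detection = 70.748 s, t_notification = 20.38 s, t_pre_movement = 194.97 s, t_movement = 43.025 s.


Total = 70.748 + 20.38 + 194.97 + 43.025 = 329.123 s

329.123 s


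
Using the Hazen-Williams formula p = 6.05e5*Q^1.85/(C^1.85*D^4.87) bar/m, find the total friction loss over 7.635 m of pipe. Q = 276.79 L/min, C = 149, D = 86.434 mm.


Q^1.85 = 32959
C^1.85 = 10481
D^4.87 = 2.7018e+09
p/m = 0.00070418 bar/m
p_total = 0.00070418 * 7.635 = 0.0053764 bar

0.0053764 bar


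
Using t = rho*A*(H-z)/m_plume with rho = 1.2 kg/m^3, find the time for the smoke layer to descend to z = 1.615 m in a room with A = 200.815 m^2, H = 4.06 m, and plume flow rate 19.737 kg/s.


H - z = 2.445 m
t = 1.2 * 200.815 * 2.445 / 19.737 = 29.852 s

29.852 s


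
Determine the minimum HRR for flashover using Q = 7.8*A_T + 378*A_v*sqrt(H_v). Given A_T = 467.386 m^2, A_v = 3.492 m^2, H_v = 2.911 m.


7.8*A_T = 3645.6
sqrt(H_v) = 1.7062
378*A_v*sqrt(H_v) = 2252.1
Q = 3645.6 + 2252.1 = 5897.7 kW

5897.7 kW


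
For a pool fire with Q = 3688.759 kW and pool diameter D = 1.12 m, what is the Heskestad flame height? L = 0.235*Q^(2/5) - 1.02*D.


Q^(2/5) = 26.715
0.235 * Q^(2/5) = 6.2780
1.02 * D = 1.1424
L = 5.1356 m

5.1356 m


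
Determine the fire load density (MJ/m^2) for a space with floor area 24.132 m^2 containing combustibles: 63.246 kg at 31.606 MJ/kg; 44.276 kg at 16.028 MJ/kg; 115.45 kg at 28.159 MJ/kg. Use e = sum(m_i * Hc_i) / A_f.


Total energy = 63.246*31.606 + 44.276*16.028 + 115.45*28.159
= 1998.953 + 709.6557 + 3250.957
= 5959.565 MJ
e = 5959.565 / 24.132 = 246.96 MJ/m^2

246.96 MJ/m^2


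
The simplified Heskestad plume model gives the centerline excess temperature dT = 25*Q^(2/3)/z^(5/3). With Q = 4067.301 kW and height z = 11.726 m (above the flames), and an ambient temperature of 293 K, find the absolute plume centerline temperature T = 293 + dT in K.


Q^(2/3) = 254.80
z^(5/3) = 60.522
dT = 25 * 254.80 / 60.522 = 105.25 K
T = 293 + 105.25 = 398.25 K

398.25 K


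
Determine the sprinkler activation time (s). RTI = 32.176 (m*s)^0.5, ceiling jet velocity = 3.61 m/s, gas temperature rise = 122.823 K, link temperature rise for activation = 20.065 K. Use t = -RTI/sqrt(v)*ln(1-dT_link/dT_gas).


dT_link/dT_gas = 0.16337
ln(1 - 0.16337) = -0.17837
t = -32.176 / sqrt(3.61) * -0.17837 = 3.0206 s

3.0206 s


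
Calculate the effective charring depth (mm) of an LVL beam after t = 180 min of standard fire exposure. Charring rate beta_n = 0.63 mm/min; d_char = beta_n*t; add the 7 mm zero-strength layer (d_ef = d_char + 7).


d_char = 0.63 * 180 = 113.4 mm
d_ef = 113.4 + 1.0*7 = 120.4 mm

120.4 mm


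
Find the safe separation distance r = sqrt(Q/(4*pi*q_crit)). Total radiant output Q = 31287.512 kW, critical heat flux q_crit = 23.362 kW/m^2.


4*pi*q_crit = 293.58
Q/(4*pi*q_crit) = 106.57
r = sqrt(106.57) = 10.323 m

10.323 m


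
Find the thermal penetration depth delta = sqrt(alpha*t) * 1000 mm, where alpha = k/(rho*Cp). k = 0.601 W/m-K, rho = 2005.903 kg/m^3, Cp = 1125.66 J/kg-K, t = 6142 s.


alpha = 0.601 / (2005.903 * 1125.66) = 2.6617e-07 m^2/s
alpha * t = 0.0016348
delta = sqrt(0.0016348) * 1000 = 40.433 mm

40.433 mm


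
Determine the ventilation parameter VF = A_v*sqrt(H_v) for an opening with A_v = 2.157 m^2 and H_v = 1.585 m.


sqrt(H_v) = 1.2590
VF = 2.157 * 1.2590 = 2.7156 m^(5/2)

2.7156 m^(5/2)


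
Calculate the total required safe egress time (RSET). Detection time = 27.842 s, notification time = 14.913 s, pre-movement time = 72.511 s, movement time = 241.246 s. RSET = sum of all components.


Total = 27.842 + 14.913 + 72.511 + 241.246 = 356.512 s

356.512 s


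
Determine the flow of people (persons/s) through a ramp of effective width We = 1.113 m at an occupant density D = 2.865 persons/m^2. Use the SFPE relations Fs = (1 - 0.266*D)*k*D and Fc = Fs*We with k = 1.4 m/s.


1 - 0.266*D = 1 - 0.266*2.865 = 0.23791
Fs = 0.23791 * 1.4 * 2.865 = 0.95426 persons/(s*m)
Fc = 0.95426 * 1.113 = 1.0621 persons/s

1.0621 persons/s


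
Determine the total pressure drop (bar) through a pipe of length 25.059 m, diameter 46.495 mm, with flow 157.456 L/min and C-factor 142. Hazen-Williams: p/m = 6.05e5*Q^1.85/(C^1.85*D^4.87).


Q^1.85 = 11608
C^1.85 = 9588.1
D^4.87 = 1.3191e+08
p/m = 0.0055526 bar/m
p_total = 0.0055526 * 25.059 = 0.13914 bar

0.13914 bar


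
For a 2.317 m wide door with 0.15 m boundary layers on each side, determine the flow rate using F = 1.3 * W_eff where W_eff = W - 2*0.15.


W_eff = 2.317 - 0.30 = 2.017 m
F = 1.3 * 2.017 = 2.6221 persons/s

2.6221 persons/s


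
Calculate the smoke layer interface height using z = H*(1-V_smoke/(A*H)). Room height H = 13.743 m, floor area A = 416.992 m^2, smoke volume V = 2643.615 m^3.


V/(A*H) = 0.46131
1 - 0.46131 = 0.53869
z = 13.743 * 0.53869 = 7.4033 m

7.4033 m


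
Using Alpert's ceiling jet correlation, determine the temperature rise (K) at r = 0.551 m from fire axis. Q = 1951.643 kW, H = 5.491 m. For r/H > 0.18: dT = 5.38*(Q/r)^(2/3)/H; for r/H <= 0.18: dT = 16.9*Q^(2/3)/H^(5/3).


r/H = 0.551 / 5.491 = 0.10035
r/H <= 0.18, so dT = 16.9*Q^(2/3)/H^(5/3)
Q^(2/3) = 156.17
H^(5/3) = 17.090
dT = 16.9 * 156.17 / 17.090 = 154.43 K

154.43 K


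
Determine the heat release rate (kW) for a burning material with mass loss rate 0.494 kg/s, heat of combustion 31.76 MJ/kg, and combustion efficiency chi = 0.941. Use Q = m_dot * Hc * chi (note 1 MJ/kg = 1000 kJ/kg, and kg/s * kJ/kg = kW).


Hc = 31.76 MJ/kg = 31.76 * 1000 kJ/kg = 31760 kJ/kg
Q = 0.494 kg/s * 31760 kJ/kg * 0.941 = 14764 kW

14764 kW


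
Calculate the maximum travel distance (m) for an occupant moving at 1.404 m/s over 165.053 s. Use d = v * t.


d = 1.404 * 165.053 = 231.73 m

231.73 m


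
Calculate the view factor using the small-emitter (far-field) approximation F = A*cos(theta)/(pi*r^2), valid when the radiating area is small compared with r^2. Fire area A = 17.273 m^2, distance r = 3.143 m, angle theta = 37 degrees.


cos(37 deg) = 0.79864
pi*r^2 = 31.034
F = 17.273 * 0.79864 / 31.034 = 0.44451

0.44451


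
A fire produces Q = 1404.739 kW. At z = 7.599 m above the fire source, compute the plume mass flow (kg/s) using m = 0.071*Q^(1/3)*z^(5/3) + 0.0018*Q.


Q^(1/3) = 11.199
z^(5/3) = 29.372
First term = 0.071 * 11.199 * 29.372 = 23.355
Second term = 0.0018 * 1404.739 = 2.5285
m = 25.884 kg/s

25.884 kg/s


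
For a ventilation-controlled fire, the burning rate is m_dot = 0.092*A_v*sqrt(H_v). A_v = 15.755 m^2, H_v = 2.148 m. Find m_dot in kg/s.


sqrt(H_v) = 1.4656
m_dot = 0.092 * 15.755 * 1.4656 = 2.1243 kg/s

2.1243 kg/s


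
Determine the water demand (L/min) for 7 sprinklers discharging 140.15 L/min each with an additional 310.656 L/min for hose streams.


Sprinkler demand = 7 * 140.15 = 981.05 L/min
Total = 981.05 + 310.656 = 1291.706 L/min

1291.706 L/min


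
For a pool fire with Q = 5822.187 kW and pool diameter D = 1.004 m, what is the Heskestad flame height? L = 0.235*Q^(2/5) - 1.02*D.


Q^(2/5) = 32.065
0.235 * Q^(2/5) = 7.5353
1.02 * D = 1.0241
L = 6.5113 m

6.5113 m


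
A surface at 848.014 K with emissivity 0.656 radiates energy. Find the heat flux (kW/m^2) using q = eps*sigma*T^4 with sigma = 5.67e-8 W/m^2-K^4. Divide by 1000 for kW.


T^4 = 5.1714e+11
q = 0.656 * 5.67e-8 * 5.1714e+11 / 1000 = 19.235 kW/m^2

19.235 kW/m^2


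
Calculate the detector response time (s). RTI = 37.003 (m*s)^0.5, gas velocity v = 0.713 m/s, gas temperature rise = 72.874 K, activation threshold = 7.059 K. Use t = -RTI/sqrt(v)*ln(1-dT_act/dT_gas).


dT_act/dT_gas = 0.096866
ln(1 - 0.096866) = -0.10188
t = -37.003 / sqrt(0.713) * -0.10188 = 4.4648 s

4.4648 s


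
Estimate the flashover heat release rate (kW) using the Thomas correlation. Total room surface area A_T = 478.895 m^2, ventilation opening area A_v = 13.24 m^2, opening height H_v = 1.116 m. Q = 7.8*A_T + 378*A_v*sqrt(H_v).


7.8*A_T = 3735.381
sqrt(H_v) = 1.0564
378*A_v*sqrt(H_v) = 5287.0
Q = 3735.381 + 5287.0 = 9022.4 kW

9022.4 kW


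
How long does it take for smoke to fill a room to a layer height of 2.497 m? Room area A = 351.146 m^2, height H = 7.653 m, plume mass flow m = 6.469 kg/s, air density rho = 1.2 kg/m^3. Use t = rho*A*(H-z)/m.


H - z = 5.156 m
t = 1.2 * 351.146 * 5.156 / 6.469 = 335.85 s

335.85 s


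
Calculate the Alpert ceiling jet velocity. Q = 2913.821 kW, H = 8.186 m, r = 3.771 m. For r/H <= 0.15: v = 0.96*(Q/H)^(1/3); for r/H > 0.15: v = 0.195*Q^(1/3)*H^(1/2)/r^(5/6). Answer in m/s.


r/H = 3.771 / 8.186 = 0.46066
r/H > 0.15, so v = 0.195*Q^(1/3)*H^(1/2)/r^(5/6)
Q^(1/3) = 14.283
H^(1/2) = 2.8611
r^(5/6) = 3.0226
v = 0.195 * 14.283 * 2.8611 / 3.0226 = 2.6364 m/s

2.6364 m/s


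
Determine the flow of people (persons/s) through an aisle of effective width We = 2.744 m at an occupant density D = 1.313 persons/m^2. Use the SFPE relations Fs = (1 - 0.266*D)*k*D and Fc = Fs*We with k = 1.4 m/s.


1 - 0.266*D = 1 - 0.266*1.313 = 0.65074
Fs = 0.65074 * 1.4 * 1.313 = 1.1962 persons/(s*m)
Fc = 1.1962 * 2.744 = 3.2824 persons/s

3.2824 persons/s


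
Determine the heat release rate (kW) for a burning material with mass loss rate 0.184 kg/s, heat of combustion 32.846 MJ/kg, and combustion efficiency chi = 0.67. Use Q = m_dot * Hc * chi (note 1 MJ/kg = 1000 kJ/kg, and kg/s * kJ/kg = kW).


Hc = 32.846 MJ/kg = 32.846 * 1000 kJ/kg = 32846 kJ/kg
Q = 0.184 kg/s * 32846 kJ/kg * 0.67 = 4049.3 kW

4049.3 kW


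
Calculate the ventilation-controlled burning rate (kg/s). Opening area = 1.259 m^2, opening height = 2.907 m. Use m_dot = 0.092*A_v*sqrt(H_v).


sqrt(H_v) = 1.7050
m_dot = 0.092 * 1.259 * 1.7050 = 0.19749 kg/s

0.19749 kg/s


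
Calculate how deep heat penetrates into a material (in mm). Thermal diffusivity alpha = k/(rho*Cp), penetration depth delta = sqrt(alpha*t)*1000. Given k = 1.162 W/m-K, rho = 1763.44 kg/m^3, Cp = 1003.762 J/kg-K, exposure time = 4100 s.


alpha = 1.162 / (1763.44 * 1003.762) = 6.5647e-07 m^2/s
alpha * t = 0.0026915
delta = sqrt(0.0026915) * 1000 = 51.880 mm

51.880 mm


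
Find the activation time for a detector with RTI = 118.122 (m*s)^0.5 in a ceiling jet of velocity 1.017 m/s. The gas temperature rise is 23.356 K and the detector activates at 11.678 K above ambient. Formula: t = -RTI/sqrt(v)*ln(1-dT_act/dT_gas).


dT_act/dT_gas = 0.5
ln(1 - 0.5) = -0.69315
t = -118.122 / sqrt(1.017) * -0.69315 = 81.189 s

81.189 s


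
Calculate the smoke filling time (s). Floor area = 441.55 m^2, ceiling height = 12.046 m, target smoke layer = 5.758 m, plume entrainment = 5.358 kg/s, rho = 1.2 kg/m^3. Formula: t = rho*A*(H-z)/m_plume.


H - z = 6.288 m
t = 1.2 * 441.55 * 6.288 / 5.358 = 621.83 s

621.83 s


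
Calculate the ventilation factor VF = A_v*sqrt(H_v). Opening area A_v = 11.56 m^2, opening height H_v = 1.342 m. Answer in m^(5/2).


sqrt(H_v) = 1.1584
VF = 11.56 * 1.1584 = 13.392 m^(5/2)

13.392 m^(5/2)


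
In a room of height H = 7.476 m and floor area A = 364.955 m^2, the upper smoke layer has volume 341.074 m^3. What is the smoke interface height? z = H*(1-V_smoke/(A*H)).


V/(A*H) = 0.12501
1 - 0.12501 = 0.87499
z = 7.476 * 0.87499 = 6.5414 m

6.5414 m


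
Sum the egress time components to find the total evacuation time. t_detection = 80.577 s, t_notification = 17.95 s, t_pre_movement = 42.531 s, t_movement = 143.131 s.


Total = 80.577 + 17.95 + 42.531 + 143.131 = 284.189 s

284.189 s


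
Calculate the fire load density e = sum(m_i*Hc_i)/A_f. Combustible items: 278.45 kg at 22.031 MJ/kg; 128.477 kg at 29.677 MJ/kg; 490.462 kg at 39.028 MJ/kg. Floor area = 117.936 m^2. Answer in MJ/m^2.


Total energy = 278.45*22.031 + 128.477*29.677 + 490.462*39.028
= 6134.532 + 3812.812 + 19141.75
= 29089.09 MJ
e = 29089.09 / 117.936 = 246.65 MJ/m^2

246.65 MJ/m^2


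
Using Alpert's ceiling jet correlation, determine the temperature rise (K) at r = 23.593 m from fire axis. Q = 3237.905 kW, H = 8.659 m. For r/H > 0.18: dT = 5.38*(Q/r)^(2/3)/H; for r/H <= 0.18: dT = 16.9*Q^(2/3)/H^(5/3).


r/H = 23.593 / 8.659 = 2.7247
r/H > 0.18, so dT = 5.38*(Q/r)^(2/3)/H
Q/r = 137.24
(Q/r)^(2/3) = 26.606
dT = 5.38 * 26.606 / 8.659 = 16.531 K

16.531 K


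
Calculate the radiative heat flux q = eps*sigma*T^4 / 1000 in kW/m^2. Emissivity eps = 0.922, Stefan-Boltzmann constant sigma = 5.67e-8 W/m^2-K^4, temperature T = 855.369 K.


T^4 = 5.3532e+11
q = 0.922 * 5.67e-8 * 5.3532e+11 / 1000 = 27.985 kW/m^2

27.985 kW/m^2


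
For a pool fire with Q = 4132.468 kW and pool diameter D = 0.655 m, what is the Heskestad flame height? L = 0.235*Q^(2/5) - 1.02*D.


Q^(2/5) = 27.957
0.235 * Q^(2/5) = 6.5698
1.02 * D = 0.66810
L = 5.9017 m

5.9017 m


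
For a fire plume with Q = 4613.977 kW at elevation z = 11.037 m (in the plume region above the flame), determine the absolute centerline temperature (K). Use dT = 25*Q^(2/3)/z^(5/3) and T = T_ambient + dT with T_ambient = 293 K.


Q^(2/3) = 277.15
z^(5/3) = 54.712
dT = 25 * 277.15 / 54.712 = 126.64 K
T = 293 + 126.64 = 419.64 K

419.64 K


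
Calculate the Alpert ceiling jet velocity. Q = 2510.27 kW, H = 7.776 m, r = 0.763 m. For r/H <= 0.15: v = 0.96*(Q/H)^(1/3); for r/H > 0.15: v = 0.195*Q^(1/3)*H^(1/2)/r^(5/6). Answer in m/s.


r/H = 0.763 / 7.776 = 0.098122
r/H <= 0.15, so v = 0.96*(Q/H)^(1/3)
Q/H = 322.82
(Q/H)^(1/3) = 6.8600
v = 0.96 * 6.8600 = 6.5856 m/s

6.5856 m/s


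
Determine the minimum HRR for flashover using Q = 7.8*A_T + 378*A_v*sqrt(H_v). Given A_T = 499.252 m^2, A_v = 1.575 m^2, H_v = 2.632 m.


7.8*A_T = 3894.2
sqrt(H_v) = 1.6223
378*A_v*sqrt(H_v) = 965.86
Q = 3894.2 + 965.86 = 4860.0 kW

4860.0 kW


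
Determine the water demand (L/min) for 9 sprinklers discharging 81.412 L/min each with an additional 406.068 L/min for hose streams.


Sprinkler demand = 9 * 81.412 = 732.708 L/min
Total = 732.708 + 406.068 = 1138.776 L/min

1138.776 L/min


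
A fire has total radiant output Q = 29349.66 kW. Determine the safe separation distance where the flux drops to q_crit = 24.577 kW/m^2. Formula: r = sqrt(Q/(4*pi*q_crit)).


4*pi*q_crit = 308.84
Q/(4*pi*q_crit) = 95.031
r = sqrt(95.031) = 9.7484 m

9.7484 m


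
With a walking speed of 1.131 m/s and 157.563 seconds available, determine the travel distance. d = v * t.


d = 1.131 * 157.563 = 178.20 m

178.20 m


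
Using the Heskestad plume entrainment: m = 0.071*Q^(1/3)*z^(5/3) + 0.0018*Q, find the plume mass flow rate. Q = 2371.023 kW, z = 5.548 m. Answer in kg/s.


Q^(1/3) = 13.335
z^(5/3) = 17.387
First term = 0.071 * 13.335 * 17.387 = 16.461
Second term = 0.0018 * 2371.023 = 4.2678
m = 20.729 kg/s

20.729 kg/s


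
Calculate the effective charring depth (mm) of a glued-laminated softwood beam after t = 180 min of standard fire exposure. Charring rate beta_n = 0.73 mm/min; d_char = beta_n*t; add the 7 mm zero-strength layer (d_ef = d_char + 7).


d_char = 0.73 * 180 = 131.4 mm
d_ef = 131.4 + 1.0*7 = 138.4 mm

138.4 mm


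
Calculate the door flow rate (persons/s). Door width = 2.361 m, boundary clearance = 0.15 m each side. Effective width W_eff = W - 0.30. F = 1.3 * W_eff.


W_eff = 2.361 - 0.30 = 2.061 m
F = 1.3 * 2.061 = 2.6793 persons/s

2.6793 persons/s


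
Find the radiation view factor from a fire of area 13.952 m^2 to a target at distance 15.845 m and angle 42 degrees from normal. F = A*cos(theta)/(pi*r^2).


cos(42 deg) = 0.74314
pi*r^2 = 788.74
F = 13.952 * 0.74314 / 788.74 = 0.013145

0.013145


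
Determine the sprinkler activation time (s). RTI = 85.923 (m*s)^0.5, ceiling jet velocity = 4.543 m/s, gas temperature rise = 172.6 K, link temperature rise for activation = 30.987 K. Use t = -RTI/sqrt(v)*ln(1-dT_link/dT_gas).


dT_link/dT_gas = 0.17953
ln(1 - 0.17953) = -0.19788
t = -85.923 / sqrt(4.543) * -0.19788 = 7.9770 s

7.9770 s


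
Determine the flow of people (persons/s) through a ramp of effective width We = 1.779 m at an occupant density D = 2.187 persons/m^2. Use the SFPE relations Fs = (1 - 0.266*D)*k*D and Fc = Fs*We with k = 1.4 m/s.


1 - 0.266*D = 1 - 0.266*2.187 = 0.41826
Fs = 0.41826 * 1.4 * 2.187 = 1.2806 persons/(s*m)
Fc = 1.2806 * 1.779 = 2.2782 persons/s

2.2782 persons/s


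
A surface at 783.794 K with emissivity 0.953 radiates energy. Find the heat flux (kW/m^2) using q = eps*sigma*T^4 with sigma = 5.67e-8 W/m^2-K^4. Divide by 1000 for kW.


T^4 = 3.7741e+11
q = 0.953 * 5.67e-8 * 3.7741e+11 / 1000 = 20.393 kW/m^2

20.393 kW/m^2


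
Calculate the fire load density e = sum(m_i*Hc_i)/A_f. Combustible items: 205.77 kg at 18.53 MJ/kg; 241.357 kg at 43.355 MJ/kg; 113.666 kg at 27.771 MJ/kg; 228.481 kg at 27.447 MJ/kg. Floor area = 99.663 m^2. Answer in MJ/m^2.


Total energy = 205.77*18.53 + 241.357*43.355 + 113.666*27.771 + 228.481*27.447
= 3812.918 + 10464.03 + 3156.618 + 6271.118
= 23704.69 MJ
e = 23704.69 / 99.663 = 237.85 MJ/m^2

237.85 MJ/m^2


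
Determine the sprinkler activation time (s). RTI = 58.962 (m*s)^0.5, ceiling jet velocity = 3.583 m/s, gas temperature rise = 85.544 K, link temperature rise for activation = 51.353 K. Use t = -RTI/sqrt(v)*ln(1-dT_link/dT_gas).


dT_link/dT_gas = 0.60031
ln(1 - 0.60031) = -0.91707
t = -58.962 / sqrt(3.583) * -0.91707 = 28.566 s

28.566 s


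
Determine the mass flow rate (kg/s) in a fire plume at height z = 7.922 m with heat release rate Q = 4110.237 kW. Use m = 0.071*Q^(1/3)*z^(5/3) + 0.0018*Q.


Q^(1/3) = 16.019
z^(5/3) = 31.482
First term = 0.071 * 16.019 * 31.482 = 35.805
Second term = 0.0018 * 4110.237 = 7.3984
m = 43.203 kg/s

43.203 kg/s


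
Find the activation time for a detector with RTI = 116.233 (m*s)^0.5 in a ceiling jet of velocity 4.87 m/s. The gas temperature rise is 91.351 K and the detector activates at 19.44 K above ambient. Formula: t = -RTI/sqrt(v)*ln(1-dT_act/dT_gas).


dT_act/dT_gas = 0.21281
ln(1 - 0.21281) = -0.23928
t = -116.233 / sqrt(4.87) * -0.23928 = 12.603 s

12.603 s


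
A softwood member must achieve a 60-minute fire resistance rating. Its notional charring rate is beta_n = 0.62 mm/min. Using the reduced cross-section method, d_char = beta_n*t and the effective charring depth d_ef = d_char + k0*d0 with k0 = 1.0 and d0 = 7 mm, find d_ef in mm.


d_char = 0.62 * 60 = 37.2 mm
d_ef = 37.2 + 1.0*7 = 44.2 mm

44.2 mm


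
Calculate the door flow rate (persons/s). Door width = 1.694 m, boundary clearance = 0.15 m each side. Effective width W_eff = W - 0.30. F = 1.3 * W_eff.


W_eff = 1.694 - 0.30 = 1.394 m
F = 1.3 * 1.394 = 1.8122 persons/s

1.8122 persons/s


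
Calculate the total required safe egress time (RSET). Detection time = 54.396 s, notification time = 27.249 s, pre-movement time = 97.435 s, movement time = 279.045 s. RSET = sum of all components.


Total = 54.396 + 27.249 + 97.435 + 279.045 = 458.125 s

458.125 s


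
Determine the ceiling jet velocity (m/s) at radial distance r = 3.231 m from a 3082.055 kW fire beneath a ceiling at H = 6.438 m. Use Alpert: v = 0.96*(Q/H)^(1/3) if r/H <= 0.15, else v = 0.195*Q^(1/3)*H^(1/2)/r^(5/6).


r/H = 3.231 / 6.438 = 0.50186
r/H > 0.15, so v = 0.195*Q^(1/3)*H^(1/2)/r^(5/6)
Q^(1/3) = 14.553
H^(1/2) = 2.5373
r^(5/6) = 2.6573
v = 0.195 * 14.553 * 2.5373 / 2.6573 = 2.7096 m/s

2.7096 m/s


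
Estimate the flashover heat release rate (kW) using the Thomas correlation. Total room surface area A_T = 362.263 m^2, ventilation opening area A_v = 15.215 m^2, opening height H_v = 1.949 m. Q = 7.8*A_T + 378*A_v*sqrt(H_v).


7.8*A_T = 2825.7
sqrt(H_v) = 1.3961
378*A_v*sqrt(H_v) = 8029.2
Q = 2825.7 + 8029.2 = 10855 kW

10855 kW


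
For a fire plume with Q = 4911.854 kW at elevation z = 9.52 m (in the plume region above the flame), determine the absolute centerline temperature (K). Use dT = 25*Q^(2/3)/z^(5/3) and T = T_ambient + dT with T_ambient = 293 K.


Q^(2/3) = 288.96
z^(5/3) = 42.762
dT = 25 * 288.96 / 42.762 = 168.93 K
T = 293 + 168.93 = 461.93 K

461.93 K


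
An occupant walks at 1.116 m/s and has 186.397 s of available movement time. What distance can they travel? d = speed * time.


d = 1.116 * 186.397 = 208.02 m

208.02 m


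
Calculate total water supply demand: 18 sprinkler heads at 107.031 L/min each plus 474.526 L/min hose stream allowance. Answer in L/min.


Sprinkler demand = 18 * 107.031 = 1926.558 L/min
Total = 1926.558 + 474.526 = 2401.084 L/min

2401.084 L/min


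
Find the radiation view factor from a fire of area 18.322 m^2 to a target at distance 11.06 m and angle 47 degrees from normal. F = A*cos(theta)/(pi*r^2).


cos(47 deg) = 0.68200
pi*r^2 = 384.29
F = 18.322 * 0.68200 / 384.29 = 0.032516

0.032516


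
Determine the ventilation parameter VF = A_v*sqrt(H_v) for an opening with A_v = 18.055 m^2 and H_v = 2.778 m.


sqrt(H_v) = 1.6667
VF = 18.055 * 1.6667 = 30.093 m^(5/2)

30.093 m^(5/2)


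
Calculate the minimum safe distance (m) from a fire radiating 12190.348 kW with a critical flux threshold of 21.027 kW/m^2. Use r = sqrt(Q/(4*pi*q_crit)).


4*pi*q_crit = 264.23
Q/(4*pi*q_crit) = 46.135
r = sqrt(46.135) = 6.7923 m

6.7923 m
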